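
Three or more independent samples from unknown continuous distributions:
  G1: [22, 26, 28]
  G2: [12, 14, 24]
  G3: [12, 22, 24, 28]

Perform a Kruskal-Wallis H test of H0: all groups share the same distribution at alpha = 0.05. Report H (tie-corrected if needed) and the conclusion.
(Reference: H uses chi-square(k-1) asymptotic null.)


Step 1: Combine all N = 10 observations and assign midranks.
sorted (value, group, rank): (12,G2,1.5), (12,G3,1.5), (14,G2,3), (22,G1,4.5), (22,G3,4.5), (24,G2,6.5), (24,G3,6.5), (26,G1,8), (28,G1,9.5), (28,G3,9.5)
Step 2: Sum ranks within each group.
R_1 = 22 (n_1 = 3)
R_2 = 11 (n_2 = 3)
R_3 = 22 (n_3 = 4)
Step 3: H = 12/(N(N+1)) * sum(R_i^2/n_i) - 3(N+1)
     = 12/(10*11) * (22^2/3 + 11^2/3 + 22^2/4) - 3*11
     = 0.109091 * 322.667 - 33
     = 2.200000.
Step 4: Ties present; correction factor C = 1 - 24/(10^3 - 10) = 0.975758. Corrected H = 2.200000 / 0.975758 = 2.254658.
Step 5: Under H0, H ~ chi^2(2); p-value = 0.323897.
Step 6: alpha = 0.05. fail to reject H0.

H = 2.2547, df = 2, p = 0.323897, fail to reject H0.


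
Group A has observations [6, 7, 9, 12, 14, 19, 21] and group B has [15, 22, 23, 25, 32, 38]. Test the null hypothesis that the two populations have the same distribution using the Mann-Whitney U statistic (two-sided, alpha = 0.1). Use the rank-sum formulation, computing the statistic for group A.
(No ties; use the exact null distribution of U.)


Step 1: Combine and sort all 13 observations; assign midranks.
sorted (value, group): (6,X), (7,X), (9,X), (12,X), (14,X), (15,Y), (19,X), (21,X), (22,Y), (23,Y), (25,Y), (32,Y), (38,Y)
ranks: 6->1, 7->2, 9->3, 12->4, 14->5, 15->6, 19->7, 21->8, 22->9, 23->10, 25->11, 32->12, 38->13
Step 2: Rank sum for X: R1 = 1 + 2 + 3 + 4 + 5 + 7 + 8 = 30.
Step 3: U_X = R1 - n1(n1+1)/2 = 30 - 7*8/2 = 30 - 28 = 2.
       U_Y = n1*n2 - U_X = 42 - 2 = 40.
Step 4: No ties, so the exact null distribution of U (based on enumerating the C(13,7) = 1716 equally likely rank assignments) gives the two-sided p-value.
Step 5: p-value = 0.004662; compare to alpha = 0.1. reject H0.

U_X = 2, p = 0.004662, reject H0 at alpha = 0.1.


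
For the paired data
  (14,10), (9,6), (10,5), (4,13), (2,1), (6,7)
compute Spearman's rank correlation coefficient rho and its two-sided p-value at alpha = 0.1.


Step 1: Rank x and y separately (midranks; no ties here).
rank(x): 14->6, 9->4, 10->5, 4->2, 2->1, 6->3
rank(y): 10->5, 6->3, 5->2, 13->6, 1->1, 7->4
Step 2: d_i = R_x(i) - R_y(i); compute d_i^2.
  (6-5)^2=1, (4-3)^2=1, (5-2)^2=9, (2-6)^2=16, (1-1)^2=0, (3-4)^2=1
sum(d^2) = 28.
Step 3: rho = 1 - 6*28 / (6*(6^2 - 1)) = 1 - 168/210 = 0.200000.
Step 4: Under H0, t = rho * sqrt((n-2)/(1-rho^2)) = 0.4082 ~ t(4).
Step 5: Two-sided p-value from the t-distribution with 4 df = 0.704000.
Step 6: alpha = 0.1. fail to reject H0.

rho = 0.2000, p = 0.704000, fail to reject H0 at alpha = 0.1.


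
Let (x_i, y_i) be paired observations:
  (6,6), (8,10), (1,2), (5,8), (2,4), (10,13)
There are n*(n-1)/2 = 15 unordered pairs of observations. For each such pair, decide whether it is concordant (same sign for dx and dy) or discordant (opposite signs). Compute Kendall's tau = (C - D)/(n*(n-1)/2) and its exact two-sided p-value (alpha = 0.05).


Step 1: Enumerate the 15 unordered pairs (i,j) with i<j and classify each by sign(x_j-x_i) * sign(y_j-y_i).
  (1,2):dx=+2,dy=+4->C; (1,3):dx=-5,dy=-4->C; (1,4):dx=-1,dy=+2->D; (1,5):dx=-4,dy=-2->C
  (1,6):dx=+4,dy=+7->C; (2,3):dx=-7,dy=-8->C; (2,4):dx=-3,dy=-2->C; (2,5):dx=-6,dy=-6->C
  (2,6):dx=+2,dy=+3->C; (3,4):dx=+4,dy=+6->C; (3,5):dx=+1,dy=+2->C; (3,6):dx=+9,dy=+11->C
  (4,5):dx=-3,dy=-4->C; (4,6):dx=+5,dy=+5->C; (5,6):dx=+8,dy=+9->C
Step 2: C = 14, D = 1, total pairs = 15.
Step 3: tau = (C - D)/(n(n-1)/2) = (14 - 1)/15 = 0.866667.
Step 4: Exact two-sided p-value (enumerate n! = 720 permutations of y under H0): p = 0.016667.
Step 5: alpha = 0.05. reject H0.

tau_b = 0.8667 (C=14, D=1), p = 0.016667, reject H0.


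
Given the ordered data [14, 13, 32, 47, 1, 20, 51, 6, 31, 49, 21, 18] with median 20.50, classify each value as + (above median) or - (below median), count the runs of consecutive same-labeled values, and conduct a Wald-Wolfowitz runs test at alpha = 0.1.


Step 1: Compute median = 20.50; label A = above, B = below.
Labels in order: BBAABBABAAAB  (n_A = 6, n_B = 6)
Step 2: Count runs R = 7.
Step 3: Under H0 (random ordering), E[R] = 2*n_A*n_B/(n_A+n_B) + 1 = 2*6*6/12 + 1 = 7.0000.
        Var[R] = 2*n_A*n_B*(2*n_A*n_B - n_A - n_B) / ((n_A+n_B)^2 * (n_A+n_B-1)) = 4320/1584 = 2.7273.
        SD[R] = 1.6514.
Step 4: R = E[R], so z = 0 with no continuity correction.
Step 5: Two-sided p-value via normal approximation = 2*(1 - Phi(|z|)) = 1.000000.
Step 6: alpha = 0.1. fail to reject H0.

R = 7, z = 0.0000, p = 1.000000, fail to reject H0.


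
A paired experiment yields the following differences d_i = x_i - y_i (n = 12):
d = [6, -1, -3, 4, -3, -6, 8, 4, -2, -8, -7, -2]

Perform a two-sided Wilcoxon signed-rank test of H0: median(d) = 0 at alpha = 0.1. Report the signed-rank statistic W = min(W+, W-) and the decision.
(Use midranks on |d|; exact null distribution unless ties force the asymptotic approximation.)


Step 1: Drop any zero differences (none here) and take |d_i|.
|d| = [6, 1, 3, 4, 3, 6, 8, 4, 2, 8, 7, 2]
Step 2: Midrank |d_i| (ties get averaged ranks).
ranks: |6|->8.5, |1|->1, |3|->4.5, |4|->6.5, |3|->4.5, |6|->8.5, |8|->11.5, |4|->6.5, |2|->2.5, |8|->11.5, |7|->10, |2|->2.5
Step 3: Attach original signs; sum ranks with positive sign and with negative sign.
W+ = 8.5 + 6.5 + 11.5 + 6.5 = 33
W- = 1 + 4.5 + 4.5 + 8.5 + 2.5 + 11.5 + 10 + 2.5 = 45
(Check: W+ + W- = 78 should equal n(n+1)/2 = 78.)
Step 4: Test statistic W = min(W+, W-) = 33.
Step 5: Ties in |d|, so use the tie-corrected normal approximation.
        E[W] = n(n+1)/4 = 12*13/4 = 39.
        Tie groups: |d|=2 (t=2), |d|=3 (t=2), |d|=4 (t=2), |d|=6 (t=2), |d|=8 (t=2); sum(t^3 - t) = 30.
        Var[W] = n(n+1)(2n+1)/24 - sum(t^3-t)/48 = 3900/24 - 30/48 = 161.875.
        z = (W - E[W]) / sqrt(Var[W]) = (33 - 39) / 12.7230 = -0.4716.
        Two-sided p = 2*Phi(z) = 0.637222.
Step 6: alpha = 0.1. fail to reject H0.

W+ = 33, W- = 45, W = min = 33, p = 0.637222, fail to reject H0.


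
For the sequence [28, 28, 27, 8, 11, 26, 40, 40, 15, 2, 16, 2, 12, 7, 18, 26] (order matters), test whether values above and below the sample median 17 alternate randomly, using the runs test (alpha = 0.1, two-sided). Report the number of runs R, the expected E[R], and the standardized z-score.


Step 1: Compute median = 17; label A = above, B = below.
Labels in order: AAABBAAABBBBBBAA  (n_A = 8, n_B = 8)
Step 2: Count runs R = 5.
Step 3: Under H0 (random ordering), E[R] = 2*n_A*n_B/(n_A+n_B) + 1 = 2*8*8/16 + 1 = 9.0000.
        Var[R] = 2*n_A*n_B*(2*n_A*n_B - n_A - n_B) / ((n_A+n_B)^2 * (n_A+n_B-1)) = 14336/3840 = 3.7333.
        SD[R] = 1.9322.
Step 4: Continuity-corrected z = (R + 0.5 - E[R]) / SD[R] = (5 + 0.5 - 9.0000) / 1.9322 = -1.8114.
Step 5: Two-sided p-value via normal approximation = 2*(1 - Phi(|z|)) = 0.070076.
Step 6: alpha = 0.1. reject H0.

R = 5, z = -1.8114, p = 0.070076, reject H0.


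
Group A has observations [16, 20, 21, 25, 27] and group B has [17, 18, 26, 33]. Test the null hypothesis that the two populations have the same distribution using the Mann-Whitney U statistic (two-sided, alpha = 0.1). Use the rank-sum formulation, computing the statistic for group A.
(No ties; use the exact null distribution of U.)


Step 1: Combine and sort all 9 observations; assign midranks.
sorted (value, group): (16,X), (17,Y), (18,Y), (20,X), (21,X), (25,X), (26,Y), (27,X), (33,Y)
ranks: 16->1, 17->2, 18->3, 20->4, 21->5, 25->6, 26->7, 27->8, 33->9
Step 2: Rank sum for X: R1 = 1 + 4 + 5 + 6 + 8 = 24.
Step 3: U_X = R1 - n1(n1+1)/2 = 24 - 5*6/2 = 24 - 15 = 9.
       U_Y = n1*n2 - U_X = 20 - 9 = 11.
Step 4: No ties, so the exact null distribution of U (based on enumerating the C(9,5) = 126 equally likely rank assignments) gives the two-sided p-value.
Step 5: p-value = 0.904762; compare to alpha = 0.1. fail to reject H0.

U_X = 9, p = 0.904762, fail to reject H0 at alpha = 0.1.


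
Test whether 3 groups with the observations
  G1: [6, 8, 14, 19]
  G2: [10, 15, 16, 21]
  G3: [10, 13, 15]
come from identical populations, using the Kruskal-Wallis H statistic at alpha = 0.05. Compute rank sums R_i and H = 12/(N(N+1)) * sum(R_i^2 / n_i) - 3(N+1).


Step 1: Combine all N = 11 observations and assign midranks.
sorted (value, group, rank): (6,G1,1), (8,G1,2), (10,G2,3.5), (10,G3,3.5), (13,G3,5), (14,G1,6), (15,G2,7.5), (15,G3,7.5), (16,G2,9), (19,G1,10), (21,G2,11)
Step 2: Sum ranks within each group.
R_1 = 19 (n_1 = 4)
R_2 = 31 (n_2 = 4)
R_3 = 16 (n_3 = 3)
Step 3: H = 12/(N(N+1)) * sum(R_i^2/n_i) - 3(N+1)
     = 12/(11*12) * (19^2/4 + 31^2/4 + 16^2/3) - 3*12
     = 0.090909 * 415.833 - 36
     = 1.803030.
Step 4: Ties present; correction factor C = 1 - 12/(11^3 - 11) = 0.990909. Corrected H = 1.803030 / 0.990909 = 1.819572.
Step 5: Under H0, H ~ chi^2(2); p-value = 0.402610.
Step 6: alpha = 0.05. fail to reject H0.

H = 1.8196, df = 2, p = 0.402610, fail to reject H0.


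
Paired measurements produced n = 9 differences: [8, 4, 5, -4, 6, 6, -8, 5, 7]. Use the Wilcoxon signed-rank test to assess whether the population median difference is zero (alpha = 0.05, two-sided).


Step 1: Drop any zero differences (none here) and take |d_i|.
|d| = [8, 4, 5, 4, 6, 6, 8, 5, 7]
Step 2: Midrank |d_i| (ties get averaged ranks).
ranks: |8|->8.5, |4|->1.5, |5|->3.5, |4|->1.5, |6|->5.5, |6|->5.5, |8|->8.5, |5|->3.5, |7|->7
Step 3: Attach original signs; sum ranks with positive sign and with negative sign.
W+ = 8.5 + 1.5 + 3.5 + 5.5 + 5.5 + 3.5 + 7 = 35
W- = 1.5 + 8.5 = 10
(Check: W+ + W- = 45 should equal n(n+1)/2 = 45.)
Step 4: Test statistic W = min(W+, W-) = 10.
Step 5: Ties in |d|, so use the tie-corrected normal approximation.
        E[W] = n(n+1)/4 = 9*10/4 = 22.5.
        Tie groups: |d|=4 (t=2), |d|=5 (t=2), |d|=6 (t=2), |d|=8 (t=2); sum(t^3 - t) = 24.
        Var[W] = n(n+1)(2n+1)/24 - sum(t^3-t)/48 = 1710/24 - 24/48 = 70.75.
        z = (W - E[W]) / sqrt(Var[W]) = (10 - 22.5) / 8.4113 = -1.4861.
        Two-sided p = 2*Phi(z) = 0.137254.
Step 6: alpha = 0.05. fail to reject H0.

W+ = 35, W- = 10, W = min = 10, p = 0.137254, fail to reject H0.


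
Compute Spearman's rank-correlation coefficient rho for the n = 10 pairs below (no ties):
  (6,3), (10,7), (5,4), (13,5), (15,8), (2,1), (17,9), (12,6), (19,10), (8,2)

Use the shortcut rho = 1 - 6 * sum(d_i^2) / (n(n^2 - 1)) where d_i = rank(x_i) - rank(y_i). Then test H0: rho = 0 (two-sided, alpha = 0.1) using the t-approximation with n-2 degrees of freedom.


Step 1: Rank x and y separately (midranks; no ties here).
rank(x): 6->3, 10->5, 5->2, 13->7, 15->8, 2->1, 17->9, 12->6, 19->10, 8->4
rank(y): 3->3, 7->7, 4->4, 5->5, 8->8, 1->1, 9->9, 6->6, 10->10, 2->2
Step 2: d_i = R_x(i) - R_y(i); compute d_i^2.
  (3-3)^2=0, (5-7)^2=4, (2-4)^2=4, (7-5)^2=4, (8-8)^2=0, (1-1)^2=0, (9-9)^2=0, (6-6)^2=0, (10-10)^2=0, (4-2)^2=4
sum(d^2) = 16.
Step 3: rho = 1 - 6*16 / (10*(10^2 - 1)) = 1 - 96/990 = 0.903030.
Step 4: Under H0, t = rho * sqrt((n-2)/(1-rho^2)) = 5.9457 ~ t(8).
Step 5: Two-sided p-value from the t-distribution with 8 df = 0.000344.
Step 6: alpha = 0.1. reject H0.

rho = 0.9030, p = 0.000344, reject H0 at alpha = 0.1.


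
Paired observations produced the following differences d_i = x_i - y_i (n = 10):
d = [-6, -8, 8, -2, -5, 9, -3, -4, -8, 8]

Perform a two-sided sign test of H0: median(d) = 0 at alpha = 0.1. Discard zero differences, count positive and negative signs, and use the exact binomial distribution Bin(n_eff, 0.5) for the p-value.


Step 1: Discard zero differences. Original n = 10; n_eff = number of nonzero differences = 10.
Nonzero differences (with sign): -6, -8, +8, -2, -5, +9, -3, -4, -8, +8
Step 2: Count signs: positive = 3, negative = 7.
Step 3: Under H0: P(positive) = 0.5, so the number of positives S ~ Bin(10, 0.5).
Step 4: Two-sided exact p-value = sum of Bin(10,0.5) probabilities at or below the observed probability = 0.343750.
Step 5: alpha = 0.1. fail to reject H0.

n_eff = 10, pos = 3, neg = 7, p = 0.343750, fail to reject H0.


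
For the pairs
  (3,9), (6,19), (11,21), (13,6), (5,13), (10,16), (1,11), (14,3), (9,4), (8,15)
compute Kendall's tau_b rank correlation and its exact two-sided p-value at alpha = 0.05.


Step 1: Enumerate the 45 unordered pairs (i,j) with i<j and classify each by sign(x_j-x_i) * sign(y_j-y_i).
  (1,2):dx=+3,dy=+10->C; (1,3):dx=+8,dy=+12->C; (1,4):dx=+10,dy=-3->D; (1,5):dx=+2,dy=+4->C
  (1,6):dx=+7,dy=+7->C; (1,7):dx=-2,dy=+2->D; (1,8):dx=+11,dy=-6->D; (1,9):dx=+6,dy=-5->D
  (1,10):dx=+5,dy=+6->C; (2,3):dx=+5,dy=+2->C; (2,4):dx=+7,dy=-13->D; (2,5):dx=-1,dy=-6->C
  (2,6):dx=+4,dy=-3->D; (2,7):dx=-5,dy=-8->C; (2,8):dx=+8,dy=-16->D; (2,9):dx=+3,dy=-15->D
  (2,10):dx=+2,dy=-4->D; (3,4):dx=+2,dy=-15->D; (3,5):dx=-6,dy=-8->C; (3,6):dx=-1,dy=-5->C
  (3,7):dx=-10,dy=-10->C; (3,8):dx=+3,dy=-18->D; (3,9):dx=-2,dy=-17->C; (3,10):dx=-3,dy=-6->C
  (4,5):dx=-8,dy=+7->D; (4,6):dx=-3,dy=+10->D; (4,7):dx=-12,dy=+5->D; (4,8):dx=+1,dy=-3->D
  (4,9):dx=-4,dy=-2->C; (4,10):dx=-5,dy=+9->D; (5,6):dx=+5,dy=+3->C; (5,7):dx=-4,dy=-2->C
  (5,8):dx=+9,dy=-10->D; (5,9):dx=+4,dy=-9->D; (5,10):dx=+3,dy=+2->C; (6,7):dx=-9,dy=-5->C
  (6,8):dx=+4,dy=-13->D; (6,9):dx=-1,dy=-12->C; (6,10):dx=-2,dy=-1->C; (7,8):dx=+13,dy=-8->D
  (7,9):dx=+8,dy=-7->D; (7,10):dx=+7,dy=+4->C; (8,9):dx=-5,dy=+1->D; (8,10):dx=-6,dy=+12->D
  (9,10):dx=-1,dy=+11->D
Step 2: C = 21, D = 24, total pairs = 45.
Step 3: tau = (C - D)/(n(n-1)/2) = (21 - 24)/45 = -0.066667.
Step 4: Exact two-sided p-value (enumerate n! = 3628800 permutations of y under H0): p = 0.861801.
Step 5: alpha = 0.05. fail to reject H0.

tau_b = -0.0667 (C=21, D=24), p = 0.861801, fail to reject H0.


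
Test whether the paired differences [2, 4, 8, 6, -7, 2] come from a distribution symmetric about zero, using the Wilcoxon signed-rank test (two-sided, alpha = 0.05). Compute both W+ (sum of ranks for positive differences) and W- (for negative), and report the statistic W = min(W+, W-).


Step 1: Drop any zero differences (none here) and take |d_i|.
|d| = [2, 4, 8, 6, 7, 2]
Step 2: Midrank |d_i| (ties get averaged ranks).
ranks: |2|->1.5, |4|->3, |8|->6, |6|->4, |7|->5, |2|->1.5
Step 3: Attach original signs; sum ranks with positive sign and with negative sign.
W+ = 1.5 + 3 + 6 + 4 + 1.5 = 16
W- = 5 = 5
(Check: W+ + W- = 21 should equal n(n+1)/2 = 21.)
Step 4: Test statistic W = min(W+, W-) = 5.
Step 5: Ties in |d|, so use the tie-corrected normal approximation.
        E[W] = n(n+1)/4 = 6*7/4 = 10.5.
        Tie groups: |d|=2 (t=2); sum(t^3 - t) = 6.
        Var[W] = n(n+1)(2n+1)/24 - sum(t^3-t)/48 = 546/24 - 6/48 = 22.625.
        z = (W - E[W]) / sqrt(Var[W]) = (5 - 10.5) / 4.7566 = -1.1563.
        Two-sided p = 2*Phi(z) = 0.247561.
Step 6: alpha = 0.05. fail to reject H0.

W+ = 16, W- = 5, W = min = 5, p = 0.247561, fail to reject H0.


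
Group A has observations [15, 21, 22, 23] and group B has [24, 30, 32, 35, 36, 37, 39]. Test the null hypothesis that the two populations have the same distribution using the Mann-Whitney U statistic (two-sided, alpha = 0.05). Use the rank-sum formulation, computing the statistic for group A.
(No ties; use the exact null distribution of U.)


Step 1: Combine and sort all 11 observations; assign midranks.
sorted (value, group): (15,X), (21,X), (22,X), (23,X), (24,Y), (30,Y), (32,Y), (35,Y), (36,Y), (37,Y), (39,Y)
ranks: 15->1, 21->2, 22->3, 23->4, 24->5, 30->6, 32->7, 35->8, 36->9, 37->10, 39->11
Step 2: Rank sum for X: R1 = 1 + 2 + 3 + 4 = 10.
Step 3: U_X = R1 - n1(n1+1)/2 = 10 - 4*5/2 = 10 - 10 = 0.
       U_Y = n1*n2 - U_X = 28 - 0 = 28.
Step 4: No ties, so the exact null distribution of U (based on enumerating the C(11,4) = 330 equally likely rank assignments) gives the two-sided p-value.
Step 5: p-value = 0.006061; compare to alpha = 0.05. reject H0.

U_X = 0, p = 0.006061, reject H0 at alpha = 0.05.


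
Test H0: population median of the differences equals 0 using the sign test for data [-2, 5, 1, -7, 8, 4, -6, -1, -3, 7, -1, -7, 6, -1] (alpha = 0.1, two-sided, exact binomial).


Step 1: Discard zero differences. Original n = 14; n_eff = number of nonzero differences = 14.
Nonzero differences (with sign): -2, +5, +1, -7, +8, +4, -6, -1, -3, +7, -1, -7, +6, -1
Step 2: Count signs: positive = 6, negative = 8.
Step 3: Under H0: P(positive) = 0.5, so the number of positives S ~ Bin(14, 0.5).
Step 4: Two-sided exact p-value = sum of Bin(14,0.5) probabilities at or below the observed probability = 0.790527.
Step 5: alpha = 0.1. fail to reject H0.

n_eff = 14, pos = 6, neg = 8, p = 0.790527, fail to reject H0.


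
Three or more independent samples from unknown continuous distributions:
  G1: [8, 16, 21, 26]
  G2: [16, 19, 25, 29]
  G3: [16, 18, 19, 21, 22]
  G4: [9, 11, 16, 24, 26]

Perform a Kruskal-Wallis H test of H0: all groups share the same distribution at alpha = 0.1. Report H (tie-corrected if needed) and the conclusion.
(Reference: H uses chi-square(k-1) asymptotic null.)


Step 1: Combine all N = 18 observations and assign midranks.
sorted (value, group, rank): (8,G1,1), (9,G4,2), (11,G4,3), (16,G1,5.5), (16,G2,5.5), (16,G3,5.5), (16,G4,5.5), (18,G3,8), (19,G2,9.5), (19,G3,9.5), (21,G1,11.5), (21,G3,11.5), (22,G3,13), (24,G4,14), (25,G2,15), (26,G1,16.5), (26,G4,16.5), (29,G2,18)
Step 2: Sum ranks within each group.
R_1 = 34.5 (n_1 = 4)
R_2 = 48 (n_2 = 4)
R_3 = 47.5 (n_3 = 5)
R_4 = 41 (n_4 = 5)
Step 3: H = 12/(N(N+1)) * sum(R_i^2/n_i) - 3(N+1)
     = 12/(18*19) * (34.5^2/4 + 48^2/4 + 47.5^2/5 + 41^2/5) - 3*19
     = 0.035088 * 1661.01 - 57
     = 1.281140.
Step 4: Ties present; correction factor C = 1 - 78/(18^3 - 18) = 0.986584. Corrected H = 1.281140 / 0.986584 = 1.298562.
Step 5: Under H0, H ~ chi^2(3); p-value = 0.729475.
Step 6: alpha = 0.1. fail to reject H0.

H = 1.2986, df = 3, p = 0.729475, fail to reject H0.


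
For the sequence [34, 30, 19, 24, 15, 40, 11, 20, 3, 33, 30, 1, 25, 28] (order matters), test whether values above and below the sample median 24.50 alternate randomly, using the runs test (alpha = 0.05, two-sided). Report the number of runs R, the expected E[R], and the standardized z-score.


Step 1: Compute median = 24.50; label A = above, B = below.
Labels in order: AABBBABBBAABAA  (n_A = 7, n_B = 7)
Step 2: Count runs R = 7.
Step 3: Under H0 (random ordering), E[R] = 2*n_A*n_B/(n_A+n_B) + 1 = 2*7*7/14 + 1 = 8.0000.
        Var[R] = 2*n_A*n_B*(2*n_A*n_B - n_A - n_B) / ((n_A+n_B)^2 * (n_A+n_B-1)) = 8232/2548 = 3.2308.
        SD[R] = 1.7974.
Step 4: Continuity-corrected z = (R + 0.5 - E[R]) / SD[R] = (7 + 0.5 - 8.0000) / 1.7974 = -0.2782.
Step 5: Two-sided p-value via normal approximation = 2*(1 - Phi(|z|)) = 0.780879.
Step 6: alpha = 0.05. fail to reject H0.

R = 7, z = -0.2782, p = 0.780879, fail to reject H0.


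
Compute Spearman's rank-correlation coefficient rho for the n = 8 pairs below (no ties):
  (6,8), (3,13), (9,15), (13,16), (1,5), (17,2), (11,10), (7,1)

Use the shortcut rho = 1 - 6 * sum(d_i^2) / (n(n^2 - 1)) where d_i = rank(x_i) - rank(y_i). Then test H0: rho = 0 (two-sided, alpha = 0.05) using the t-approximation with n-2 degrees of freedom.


Step 1: Rank x and y separately (midranks; no ties here).
rank(x): 6->3, 3->2, 9->5, 13->7, 1->1, 17->8, 11->6, 7->4
rank(y): 8->4, 13->6, 15->7, 16->8, 5->3, 2->2, 10->5, 1->1
Step 2: d_i = R_x(i) - R_y(i); compute d_i^2.
  (3-4)^2=1, (2-6)^2=16, (5-7)^2=4, (7-8)^2=1, (1-3)^2=4, (8-2)^2=36, (6-5)^2=1, (4-1)^2=9
sum(d^2) = 72.
Step 3: rho = 1 - 6*72 / (8*(8^2 - 1)) = 1 - 432/504 = 0.142857.
Step 4: Under H0, t = rho * sqrt((n-2)/(1-rho^2)) = 0.3536 ~ t(6).
Step 5: Two-sided p-value from the t-distribution with 6 df = 0.735765.
Step 6: alpha = 0.05. fail to reject H0.

rho = 0.1429, p = 0.735765, fail to reject H0 at alpha = 0.05.


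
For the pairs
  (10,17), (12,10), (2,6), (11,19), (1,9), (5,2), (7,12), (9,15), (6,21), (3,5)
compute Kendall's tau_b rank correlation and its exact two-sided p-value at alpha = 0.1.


Step 1: Enumerate the 45 unordered pairs (i,j) with i<j and classify each by sign(x_j-x_i) * sign(y_j-y_i).
  (1,2):dx=+2,dy=-7->D; (1,3):dx=-8,dy=-11->C; (1,4):dx=+1,dy=+2->C; (1,5):dx=-9,dy=-8->C
  (1,6):dx=-5,dy=-15->C; (1,7):dx=-3,dy=-5->C; (1,8):dx=-1,dy=-2->C; (1,9):dx=-4,dy=+4->D
  (1,10):dx=-7,dy=-12->C; (2,3):dx=-10,dy=-4->C; (2,4):dx=-1,dy=+9->D; (2,5):dx=-11,dy=-1->C
  (2,6):dx=-7,dy=-8->C; (2,7):dx=-5,dy=+2->D; (2,8):dx=-3,dy=+5->D; (2,9):dx=-6,dy=+11->D
  (2,10):dx=-9,dy=-5->C; (3,4):dx=+9,dy=+13->C; (3,5):dx=-1,dy=+3->D; (3,6):dx=+3,dy=-4->D
  (3,7):dx=+5,dy=+6->C; (3,8):dx=+7,dy=+9->C; (3,9):dx=+4,dy=+15->C; (3,10):dx=+1,dy=-1->D
  (4,5):dx=-10,dy=-10->C; (4,6):dx=-6,dy=-17->C; (4,7):dx=-4,dy=-7->C; (4,8):dx=-2,dy=-4->C
  (4,9):dx=-5,dy=+2->D; (4,10):dx=-8,dy=-14->C; (5,6):dx=+4,dy=-7->D; (5,7):dx=+6,dy=+3->C
  (5,8):dx=+8,dy=+6->C; (5,9):dx=+5,dy=+12->C; (5,10):dx=+2,dy=-4->D; (6,7):dx=+2,dy=+10->C
  (6,8):dx=+4,dy=+13->C; (6,9):dx=+1,dy=+19->C; (6,10):dx=-2,dy=+3->D; (7,8):dx=+2,dy=+3->C
  (7,9):dx=-1,dy=+9->D; (7,10):dx=-4,dy=-7->C; (8,9):dx=-3,dy=+6->D; (8,10):dx=-6,dy=-10->C
  (9,10):dx=-3,dy=-16->C
Step 2: C = 30, D = 15, total pairs = 45.
Step 3: tau = (C - D)/(n(n-1)/2) = (30 - 15)/45 = 0.333333.
Step 4: Exact two-sided p-value (enumerate n! = 3628800 permutations of y under H0): p = 0.216373.
Step 5: alpha = 0.1. fail to reject H0.

tau_b = 0.3333 (C=30, D=15), p = 0.216373, fail to reject H0.


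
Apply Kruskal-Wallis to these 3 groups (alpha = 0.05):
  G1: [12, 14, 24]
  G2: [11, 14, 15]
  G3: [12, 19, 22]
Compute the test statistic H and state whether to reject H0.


Step 1: Combine all N = 9 observations and assign midranks.
sorted (value, group, rank): (11,G2,1), (12,G1,2.5), (12,G3,2.5), (14,G1,4.5), (14,G2,4.5), (15,G2,6), (19,G3,7), (22,G3,8), (24,G1,9)
Step 2: Sum ranks within each group.
R_1 = 16 (n_1 = 3)
R_2 = 11.5 (n_2 = 3)
R_3 = 17.5 (n_3 = 3)
Step 3: H = 12/(N(N+1)) * sum(R_i^2/n_i) - 3(N+1)
     = 12/(9*10) * (16^2/3 + 11.5^2/3 + 17.5^2/3) - 3*10
     = 0.133333 * 231.5 - 30
     = 0.866667.
Step 4: Ties present; correction factor C = 1 - 12/(9^3 - 9) = 0.983333. Corrected H = 0.866667 / 0.983333 = 0.881356.
Step 5: Under H0, H ~ chi^2(2); p-value = 0.643600.
Step 6: alpha = 0.05. fail to reject H0.

H = 0.8814, df = 2, p = 0.643600, fail to reject H0.


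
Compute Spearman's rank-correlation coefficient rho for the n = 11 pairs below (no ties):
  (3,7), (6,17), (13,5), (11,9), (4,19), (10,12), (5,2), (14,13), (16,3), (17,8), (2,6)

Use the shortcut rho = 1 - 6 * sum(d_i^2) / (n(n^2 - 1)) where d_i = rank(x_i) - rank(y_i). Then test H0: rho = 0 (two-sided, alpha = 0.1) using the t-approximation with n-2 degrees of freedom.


Step 1: Rank x and y separately (midranks; no ties here).
rank(x): 3->2, 6->5, 13->8, 11->7, 4->3, 10->6, 5->4, 14->9, 16->10, 17->11, 2->1
rank(y): 7->5, 17->10, 5->3, 9->7, 19->11, 12->8, 2->1, 13->9, 3->2, 8->6, 6->4
Step 2: d_i = R_x(i) - R_y(i); compute d_i^2.
  (2-5)^2=9, (5-10)^2=25, (8-3)^2=25, (7-7)^2=0, (3-11)^2=64, (6-8)^2=4, (4-1)^2=9, (9-9)^2=0, (10-2)^2=64, (11-6)^2=25, (1-4)^2=9
sum(d^2) = 234.
Step 3: rho = 1 - 6*234 / (11*(11^2 - 1)) = 1 - 1404/1320 = -0.063636.
Step 4: Under H0, t = rho * sqrt((n-2)/(1-rho^2)) = -0.1913 ~ t(9).
Step 5: Two-sided p-value from the t-distribution with 9 df = 0.852539.
Step 6: alpha = 0.1. fail to reject H0.

rho = -0.0636, p = 0.852539, fail to reject H0 at alpha = 0.1.


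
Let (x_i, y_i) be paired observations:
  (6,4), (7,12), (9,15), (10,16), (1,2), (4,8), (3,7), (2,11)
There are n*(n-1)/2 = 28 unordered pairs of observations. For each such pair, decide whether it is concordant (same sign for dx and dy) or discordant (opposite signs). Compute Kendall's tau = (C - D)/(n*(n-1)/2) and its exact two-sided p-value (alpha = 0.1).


Step 1: Enumerate the 28 unordered pairs (i,j) with i<j and classify each by sign(x_j-x_i) * sign(y_j-y_i).
  (1,2):dx=+1,dy=+8->C; (1,3):dx=+3,dy=+11->C; (1,4):dx=+4,dy=+12->C; (1,5):dx=-5,dy=-2->C
  (1,6):dx=-2,dy=+4->D; (1,7):dx=-3,dy=+3->D; (1,8):dx=-4,dy=+7->D; (2,3):dx=+2,dy=+3->C
  (2,4):dx=+3,dy=+4->C; (2,5):dx=-6,dy=-10->C; (2,6):dx=-3,dy=-4->C; (2,7):dx=-4,dy=-5->C
  (2,8):dx=-5,dy=-1->C; (3,4):dx=+1,dy=+1->C; (3,5):dx=-8,dy=-13->C; (3,6):dx=-5,dy=-7->C
  (3,7):dx=-6,dy=-8->C; (3,8):dx=-7,dy=-4->C; (4,5):dx=-9,dy=-14->C; (4,6):dx=-6,dy=-8->C
  (4,7):dx=-7,dy=-9->C; (4,8):dx=-8,dy=-5->C; (5,6):dx=+3,dy=+6->C; (5,7):dx=+2,dy=+5->C
  (5,8):dx=+1,dy=+9->C; (6,7):dx=-1,dy=-1->C; (6,8):dx=-2,dy=+3->D; (7,8):dx=-1,dy=+4->D
Step 2: C = 23, D = 5, total pairs = 28.
Step 3: tau = (C - D)/(n(n-1)/2) = (23 - 5)/28 = 0.642857.
Step 4: Exact two-sided p-value (enumerate n! = 40320 permutations of y under H0): p = 0.031151.
Step 5: alpha = 0.1. reject H0.

tau_b = 0.6429 (C=23, D=5), p = 0.031151, reject H0.


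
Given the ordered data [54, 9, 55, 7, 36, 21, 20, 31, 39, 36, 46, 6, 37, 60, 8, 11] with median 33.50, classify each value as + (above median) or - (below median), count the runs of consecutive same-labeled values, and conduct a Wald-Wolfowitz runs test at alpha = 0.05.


Step 1: Compute median = 33.50; label A = above, B = below.
Labels in order: ABABABBBAAABAABB  (n_A = 8, n_B = 8)
Step 2: Count runs R = 10.
Step 3: Under H0 (random ordering), E[R] = 2*n_A*n_B/(n_A+n_B) + 1 = 2*8*8/16 + 1 = 9.0000.
        Var[R] = 2*n_A*n_B*(2*n_A*n_B - n_A - n_B) / ((n_A+n_B)^2 * (n_A+n_B-1)) = 14336/3840 = 3.7333.
        SD[R] = 1.9322.
Step 4: Continuity-corrected z = (R - 0.5 - E[R]) / SD[R] = (10 - 0.5 - 9.0000) / 1.9322 = 0.2588.
Step 5: Two-sided p-value via normal approximation = 2*(1 - Phi(|z|)) = 0.795809.
Step 6: alpha = 0.05. fail to reject H0.

R = 10, z = 0.2588, p = 0.795809, fail to reject H0.


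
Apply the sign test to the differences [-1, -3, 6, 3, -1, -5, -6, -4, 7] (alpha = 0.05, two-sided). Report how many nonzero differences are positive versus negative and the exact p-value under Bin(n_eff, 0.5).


Step 1: Discard zero differences. Original n = 9; n_eff = number of nonzero differences = 9.
Nonzero differences (with sign): -1, -3, +6, +3, -1, -5, -6, -4, +7
Step 2: Count signs: positive = 3, negative = 6.
Step 3: Under H0: P(positive) = 0.5, so the number of positives S ~ Bin(9, 0.5).
Step 4: Two-sided exact p-value = sum of Bin(9,0.5) probabilities at or below the observed probability = 0.507812.
Step 5: alpha = 0.05. fail to reject H0.

n_eff = 9, pos = 3, neg = 6, p = 0.507812, fail to reject H0.


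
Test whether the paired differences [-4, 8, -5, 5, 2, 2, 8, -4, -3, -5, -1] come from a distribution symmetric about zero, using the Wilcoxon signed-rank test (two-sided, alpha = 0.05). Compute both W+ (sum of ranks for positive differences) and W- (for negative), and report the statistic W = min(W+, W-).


Step 1: Drop any zero differences (none here) and take |d_i|.
|d| = [4, 8, 5, 5, 2, 2, 8, 4, 3, 5, 1]
Step 2: Midrank |d_i| (ties get averaged ranks).
ranks: |4|->5.5, |8|->10.5, |5|->8, |5|->8, |2|->2.5, |2|->2.5, |8|->10.5, |4|->5.5, |3|->4, |5|->8, |1|->1
Step 3: Attach original signs; sum ranks with positive sign and with negative sign.
W+ = 10.5 + 8 + 2.5 + 2.5 + 10.5 = 34
W- = 5.5 + 8 + 5.5 + 4 + 8 + 1 = 32
(Check: W+ + W- = 66 should equal n(n+1)/2 = 66.)
Step 4: Test statistic W = min(W+, W-) = 32.
Step 5: Ties in |d|, so use the tie-corrected normal approximation.
        E[W] = n(n+1)/4 = 11*12/4 = 33.
        Tie groups: |d|=2 (t=2), |d|=4 (t=2), |d|=5 (t=3), |d|=8 (t=2); sum(t^3 - t) = 42.
        Var[W] = n(n+1)(2n+1)/24 - sum(t^3-t)/48 = 3036/24 - 42/48 = 125.625.
        z = (W - E[W]) / sqrt(Var[W]) = (32 - 33) / 11.2083 = -0.0892.
        Two-sided p = 2*Phi(z) = 0.928907.
Step 6: alpha = 0.05. fail to reject H0.

W+ = 34, W- = 32, W = min = 32, p = 0.928907, fail to reject H0.


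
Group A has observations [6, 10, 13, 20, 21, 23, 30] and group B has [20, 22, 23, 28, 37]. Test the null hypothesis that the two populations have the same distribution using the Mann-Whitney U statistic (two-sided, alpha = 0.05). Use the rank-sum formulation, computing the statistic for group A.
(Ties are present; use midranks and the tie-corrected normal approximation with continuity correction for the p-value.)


Step 1: Combine and sort all 12 observations; assign midranks.
sorted (value, group): (6,X), (10,X), (13,X), (20,X), (20,Y), (21,X), (22,Y), (23,X), (23,Y), (28,Y), (30,X), (37,Y)
ranks: 6->1, 10->2, 13->3, 20->4.5, 20->4.5, 21->6, 22->7, 23->8.5, 23->8.5, 28->10, 30->11, 37->12
Step 2: Rank sum for X: R1 = 1 + 2 + 3 + 4.5 + 6 + 8.5 + 11 = 36.
Step 3: U_X = R1 - n1(n1+1)/2 = 36 - 7*8/2 = 36 - 28 = 8.
       U_Y = n1*n2 - U_X = 35 - 8 = 27.
Step 4: Ties are present, so use the tie-corrected normal approximation (with continuity correction) for the p-value.
Step 5: p-value = 0.142449; compare to alpha = 0.05. fail to reject H0.

U_X = 8, p = 0.142449, fail to reject H0 at alpha = 0.05.


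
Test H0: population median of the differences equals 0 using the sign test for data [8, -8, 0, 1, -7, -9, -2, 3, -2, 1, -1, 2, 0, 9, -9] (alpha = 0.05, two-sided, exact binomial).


Step 1: Discard zero differences. Original n = 15; n_eff = number of nonzero differences = 13.
Nonzero differences (with sign): +8, -8, +1, -7, -9, -2, +3, -2, +1, -1, +2, +9, -9
Step 2: Count signs: positive = 6, negative = 7.
Step 3: Under H0: P(positive) = 0.5, so the number of positives S ~ Bin(13, 0.5).
Step 4: Two-sided exact p-value = sum of Bin(13,0.5) probabilities at or below the observed probability = 1.000000.
Step 5: alpha = 0.05. fail to reject H0.

n_eff = 13, pos = 6, neg = 7, p = 1.000000, fail to reject H0.


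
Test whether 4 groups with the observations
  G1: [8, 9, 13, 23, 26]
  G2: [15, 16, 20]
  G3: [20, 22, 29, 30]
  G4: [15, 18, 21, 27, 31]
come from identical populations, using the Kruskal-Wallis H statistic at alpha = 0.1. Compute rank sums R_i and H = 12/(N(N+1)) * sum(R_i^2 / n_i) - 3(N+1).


Step 1: Combine all N = 17 observations and assign midranks.
sorted (value, group, rank): (8,G1,1), (9,G1,2), (13,G1,3), (15,G2,4.5), (15,G4,4.5), (16,G2,6), (18,G4,7), (20,G2,8.5), (20,G3,8.5), (21,G4,10), (22,G3,11), (23,G1,12), (26,G1,13), (27,G4,14), (29,G3,15), (30,G3,16), (31,G4,17)
Step 2: Sum ranks within each group.
R_1 = 31 (n_1 = 5)
R_2 = 19 (n_2 = 3)
R_3 = 50.5 (n_3 = 4)
R_4 = 52.5 (n_4 = 5)
Step 3: H = 12/(N(N+1)) * sum(R_i^2/n_i) - 3(N+1)
     = 12/(17*18) * (31^2/5 + 19^2/3 + 50.5^2/4 + 52.5^2/5) - 3*18
     = 0.039216 * 1501.35 - 54
     = 4.876307.
Step 4: Ties present; correction factor C = 1 - 12/(17^3 - 17) = 0.997549. Corrected H = 4.876307 / 0.997549 = 4.888288.
Step 5: Under H0, H ~ chi^2(3); p-value = 0.180162.
Step 6: alpha = 0.1. fail to reject H0.

H = 4.8883, df = 3, p = 0.180162, fail to reject H0.


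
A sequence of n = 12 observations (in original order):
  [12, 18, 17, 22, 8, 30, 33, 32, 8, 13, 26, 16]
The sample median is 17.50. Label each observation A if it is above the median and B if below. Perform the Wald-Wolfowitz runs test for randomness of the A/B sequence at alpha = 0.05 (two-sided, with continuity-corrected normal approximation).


Step 1: Compute median = 17.50; label A = above, B = below.
Labels in order: BABABAAABBAB  (n_A = 6, n_B = 6)
Step 2: Count runs R = 9.
Step 3: Under H0 (random ordering), E[R] = 2*n_A*n_B/(n_A+n_B) + 1 = 2*6*6/12 + 1 = 7.0000.
        Var[R] = 2*n_A*n_B*(2*n_A*n_B - n_A - n_B) / ((n_A+n_B)^2 * (n_A+n_B-1)) = 4320/1584 = 2.7273.
        SD[R] = 1.6514.
Step 4: Continuity-corrected z = (R - 0.5 - E[R]) / SD[R] = (9 - 0.5 - 7.0000) / 1.6514 = 0.9083.
Step 5: Two-sided p-value via normal approximation = 2*(1 - Phi(|z|)) = 0.363722.
Step 6: alpha = 0.05. fail to reject H0.

R = 9, z = 0.9083, p = 0.363722, fail to reject H0.


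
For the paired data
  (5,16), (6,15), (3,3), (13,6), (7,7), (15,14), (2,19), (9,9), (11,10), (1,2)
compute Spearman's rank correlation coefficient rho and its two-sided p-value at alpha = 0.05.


Step 1: Rank x and y separately (midranks; no ties here).
rank(x): 5->4, 6->5, 3->3, 13->9, 7->6, 15->10, 2->2, 9->7, 11->8, 1->1
rank(y): 16->9, 15->8, 3->2, 6->3, 7->4, 14->7, 19->10, 9->5, 10->6, 2->1
Step 2: d_i = R_x(i) - R_y(i); compute d_i^2.
  (4-9)^2=25, (5-8)^2=9, (3-2)^2=1, (9-3)^2=36, (6-4)^2=4, (10-7)^2=9, (2-10)^2=64, (7-5)^2=4, (8-6)^2=4, (1-1)^2=0
sum(d^2) = 156.
Step 3: rho = 1 - 6*156 / (10*(10^2 - 1)) = 1 - 936/990 = 0.054545.
Step 4: Under H0, t = rho * sqrt((n-2)/(1-rho^2)) = 0.1545 ~ t(8).
Step 5: Two-sided p-value from the t-distribution with 8 df = 0.881036.
Step 6: alpha = 0.05. fail to reject H0.

rho = 0.0545, p = 0.881036, fail to reject H0 at alpha = 0.05.


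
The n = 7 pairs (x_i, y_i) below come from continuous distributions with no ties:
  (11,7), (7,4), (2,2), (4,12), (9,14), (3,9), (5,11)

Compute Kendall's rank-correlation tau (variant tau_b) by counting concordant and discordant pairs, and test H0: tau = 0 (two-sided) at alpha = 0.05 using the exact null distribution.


Step 1: Enumerate the 21 unordered pairs (i,j) with i<j and classify each by sign(x_j-x_i) * sign(y_j-y_i).
  (1,2):dx=-4,dy=-3->C; (1,3):dx=-9,dy=-5->C; (1,4):dx=-7,dy=+5->D; (1,5):dx=-2,dy=+7->D
  (1,6):dx=-8,dy=+2->D; (1,7):dx=-6,dy=+4->D; (2,3):dx=-5,dy=-2->C; (2,4):dx=-3,dy=+8->D
  (2,5):dx=+2,dy=+10->C; (2,6):dx=-4,dy=+5->D; (2,7):dx=-2,dy=+7->D; (3,4):dx=+2,dy=+10->C
  (3,5):dx=+7,dy=+12->C; (3,6):dx=+1,dy=+7->C; (3,7):dx=+3,dy=+9->C; (4,5):dx=+5,dy=+2->C
  (4,6):dx=-1,dy=-3->C; (4,7):dx=+1,dy=-1->D; (5,6):dx=-6,dy=-5->C; (5,7):dx=-4,dy=-3->C
  (6,7):dx=+2,dy=+2->C
Step 2: C = 13, D = 8, total pairs = 21.
Step 3: tau = (C - D)/(n(n-1)/2) = (13 - 8)/21 = 0.238095.
Step 4: Exact two-sided p-value (enumerate n! = 5040 permutations of y under H0): p = 0.561905.
Step 5: alpha = 0.05. fail to reject H0.

tau_b = 0.2381 (C=13, D=8), p = 0.561905, fail to reject H0.


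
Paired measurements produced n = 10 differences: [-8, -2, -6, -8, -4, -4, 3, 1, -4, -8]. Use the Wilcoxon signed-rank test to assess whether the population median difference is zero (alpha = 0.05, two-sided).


Step 1: Drop any zero differences (none here) and take |d_i|.
|d| = [8, 2, 6, 8, 4, 4, 3, 1, 4, 8]
Step 2: Midrank |d_i| (ties get averaged ranks).
ranks: |8|->9, |2|->2, |6|->7, |8|->9, |4|->5, |4|->5, |3|->3, |1|->1, |4|->5, |8|->9
Step 3: Attach original signs; sum ranks with positive sign and with negative sign.
W+ = 3 + 1 = 4
W- = 9 + 2 + 7 + 9 + 5 + 5 + 5 + 9 = 51
(Check: W+ + W- = 55 should equal n(n+1)/2 = 55.)
Step 4: Test statistic W = min(W+, W-) = 4.
Step 5: Ties in |d|, so use the tie-corrected normal approximation.
        E[W] = n(n+1)/4 = 10*11/4 = 27.5.
        Tie groups: |d|=4 (t=3), |d|=8 (t=3); sum(t^3 - t) = 48.
        Var[W] = n(n+1)(2n+1)/24 - sum(t^3-t)/48 = 2310/24 - 48/48 = 95.25.
        z = (W - E[W]) / sqrt(Var[W]) = (4 - 27.5) / 9.7596 = -2.4079.
        Two-sided p = 2*Phi(z) = 0.016045.
Step 6: alpha = 0.05. reject H0.

W+ = 4, W- = 51, W = min = 4, p = 0.016045, reject H0.


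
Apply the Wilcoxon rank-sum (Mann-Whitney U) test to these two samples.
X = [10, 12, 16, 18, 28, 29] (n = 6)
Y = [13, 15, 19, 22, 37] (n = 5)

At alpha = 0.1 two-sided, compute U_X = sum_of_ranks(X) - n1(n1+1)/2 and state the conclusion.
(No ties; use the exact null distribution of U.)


Step 1: Combine and sort all 11 observations; assign midranks.
sorted (value, group): (10,X), (12,X), (13,Y), (15,Y), (16,X), (18,X), (19,Y), (22,Y), (28,X), (29,X), (37,Y)
ranks: 10->1, 12->2, 13->3, 15->4, 16->5, 18->6, 19->7, 22->8, 28->9, 29->10, 37->11
Step 2: Rank sum for X: R1 = 1 + 2 + 5 + 6 + 9 + 10 = 33.
Step 3: U_X = R1 - n1(n1+1)/2 = 33 - 6*7/2 = 33 - 21 = 12.
       U_Y = n1*n2 - U_X = 30 - 12 = 18.
Step 4: No ties, so the exact null distribution of U (based on enumerating the C(11,6) = 462 equally likely rank assignments) gives the two-sided p-value.
Step 5: p-value = 0.662338; compare to alpha = 0.1. fail to reject H0.

U_X = 12, p = 0.662338, fail to reject H0 at alpha = 0.1.


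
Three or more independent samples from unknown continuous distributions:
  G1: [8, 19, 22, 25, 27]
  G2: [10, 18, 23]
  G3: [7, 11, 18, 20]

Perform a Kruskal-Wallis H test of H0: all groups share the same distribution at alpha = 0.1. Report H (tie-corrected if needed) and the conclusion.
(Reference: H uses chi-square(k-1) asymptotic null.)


Step 1: Combine all N = 12 observations and assign midranks.
sorted (value, group, rank): (7,G3,1), (8,G1,2), (10,G2,3), (11,G3,4), (18,G2,5.5), (18,G3,5.5), (19,G1,7), (20,G3,8), (22,G1,9), (23,G2,10), (25,G1,11), (27,G1,12)
Step 2: Sum ranks within each group.
R_1 = 41 (n_1 = 5)
R_2 = 18.5 (n_2 = 3)
R_3 = 18.5 (n_3 = 4)
Step 3: H = 12/(N(N+1)) * sum(R_i^2/n_i) - 3(N+1)
     = 12/(12*13) * (41^2/5 + 18.5^2/3 + 18.5^2/4) - 3*13
     = 0.076923 * 535.846 - 39
     = 2.218910.
Step 4: Ties present; correction factor C = 1 - 6/(12^3 - 12) = 0.996503. Corrected H = 2.218910 / 0.996503 = 2.226696.
Step 5: Under H0, H ~ chi^2(2); p-value = 0.328457.
Step 6: alpha = 0.1. fail to reject H0.

H = 2.2267, df = 2, p = 0.328457, fail to reject H0.


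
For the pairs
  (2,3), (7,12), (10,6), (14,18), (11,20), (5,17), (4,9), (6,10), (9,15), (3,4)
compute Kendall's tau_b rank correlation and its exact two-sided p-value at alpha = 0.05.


Step 1: Enumerate the 45 unordered pairs (i,j) with i<j and classify each by sign(x_j-x_i) * sign(y_j-y_i).
  (1,2):dx=+5,dy=+9->C; (1,3):dx=+8,dy=+3->C; (1,4):dx=+12,dy=+15->C; (1,5):dx=+9,dy=+17->C
  (1,6):dx=+3,dy=+14->C; (1,7):dx=+2,dy=+6->C; (1,8):dx=+4,dy=+7->C; (1,9):dx=+7,dy=+12->C
  (1,10):dx=+1,dy=+1->C; (2,3):dx=+3,dy=-6->D; (2,4):dx=+7,dy=+6->C; (2,5):dx=+4,dy=+8->C
  (2,6):dx=-2,dy=+5->D; (2,7):dx=-3,dy=-3->C; (2,8):dx=-1,dy=-2->C; (2,9):dx=+2,dy=+3->C
  (2,10):dx=-4,dy=-8->C; (3,4):dx=+4,dy=+12->C; (3,5):dx=+1,dy=+14->C; (3,6):dx=-5,dy=+11->D
  (3,7):dx=-6,dy=+3->D; (3,8):dx=-4,dy=+4->D; (3,9):dx=-1,dy=+9->D; (3,10):dx=-7,dy=-2->C
  (4,5):dx=-3,dy=+2->D; (4,6):dx=-9,dy=-1->C; (4,7):dx=-10,dy=-9->C; (4,8):dx=-8,dy=-8->C
  (4,9):dx=-5,dy=-3->C; (4,10):dx=-11,dy=-14->C; (5,6):dx=-6,dy=-3->C; (5,7):dx=-7,dy=-11->C
  (5,8):dx=-5,dy=-10->C; (5,9):dx=-2,dy=-5->C; (5,10):dx=-8,dy=-16->C; (6,7):dx=-1,dy=-8->C
  (6,8):dx=+1,dy=-7->D; (6,9):dx=+4,dy=-2->D; (6,10):dx=-2,dy=-13->C; (7,8):dx=+2,dy=+1->C
  (7,9):dx=+5,dy=+6->C; (7,10):dx=-1,dy=-5->C; (8,9):dx=+3,dy=+5->C; (8,10):dx=-3,dy=-6->C
  (9,10):dx=-6,dy=-11->C
Step 2: C = 36, D = 9, total pairs = 45.
Step 3: tau = (C - D)/(n(n-1)/2) = (36 - 9)/45 = 0.600000.
Step 4: Exact two-sided p-value (enumerate n! = 3628800 permutations of y under H0): p = 0.016666.
Step 5: alpha = 0.05. reject H0.

tau_b = 0.6000 (C=36, D=9), p = 0.016666, reject H0.


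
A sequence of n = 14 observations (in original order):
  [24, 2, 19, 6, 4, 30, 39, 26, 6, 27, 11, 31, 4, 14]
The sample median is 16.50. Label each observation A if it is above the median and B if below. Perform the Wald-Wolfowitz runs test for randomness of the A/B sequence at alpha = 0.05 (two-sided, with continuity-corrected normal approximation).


Step 1: Compute median = 16.50; label A = above, B = below.
Labels in order: ABABBAAABABABB  (n_A = 7, n_B = 7)
Step 2: Count runs R = 10.
Step 3: Under H0 (random ordering), E[R] = 2*n_A*n_B/(n_A+n_B) + 1 = 2*7*7/14 + 1 = 8.0000.
        Var[R] = 2*n_A*n_B*(2*n_A*n_B - n_A - n_B) / ((n_A+n_B)^2 * (n_A+n_B-1)) = 8232/2548 = 3.2308.
        SD[R] = 1.7974.
Step 4: Continuity-corrected z = (R - 0.5 - E[R]) / SD[R] = (10 - 0.5 - 8.0000) / 1.7974 = 0.8345.
Step 5: Two-sided p-value via normal approximation = 2*(1 - Phi(|z|)) = 0.403986.
Step 6: alpha = 0.05. fail to reject H0.

R = 10, z = 0.8345, p = 0.403986, fail to reject H0.


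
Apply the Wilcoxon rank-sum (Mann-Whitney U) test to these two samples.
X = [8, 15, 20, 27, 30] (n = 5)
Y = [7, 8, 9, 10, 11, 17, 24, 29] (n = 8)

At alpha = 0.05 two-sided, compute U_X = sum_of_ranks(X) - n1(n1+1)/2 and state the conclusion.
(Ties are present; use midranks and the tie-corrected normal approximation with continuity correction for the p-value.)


Step 1: Combine and sort all 13 observations; assign midranks.
sorted (value, group): (7,Y), (8,X), (8,Y), (9,Y), (10,Y), (11,Y), (15,X), (17,Y), (20,X), (24,Y), (27,X), (29,Y), (30,X)
ranks: 7->1, 8->2.5, 8->2.5, 9->4, 10->5, 11->6, 15->7, 17->8, 20->9, 24->10, 27->11, 29->12, 30->13
Step 2: Rank sum for X: R1 = 2.5 + 7 + 9 + 11 + 13 = 42.5.
Step 3: U_X = R1 - n1(n1+1)/2 = 42.5 - 5*6/2 = 42.5 - 15 = 27.5.
       U_Y = n1*n2 - U_X = 40 - 27.5 = 12.5.
Step 4: Ties are present, so use the tie-corrected normal approximation (with continuity correction) for the p-value.
Step 5: p-value = 0.304842; compare to alpha = 0.05. fail to reject H0.

U_X = 27.5, p = 0.304842, fail to reject H0 at alpha = 0.05.
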